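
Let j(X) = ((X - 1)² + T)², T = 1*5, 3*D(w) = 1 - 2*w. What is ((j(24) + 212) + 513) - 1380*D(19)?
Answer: 302901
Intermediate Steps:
D(w) = ⅓ - 2*w/3 (D(w) = (1 - 2*w)/3 = ⅓ - 2*w/3)
T = 5
j(X) = (5 + (-1 + X)²)² (j(X) = ((X - 1)² + 5)² = ((-1 + X)² + 5)² = (5 + (-1 + X)²)²)
((j(24) + 212) + 513) - 1380*D(19) = (((5 + (-1 + 24)²)² + 212) + 513) - 1380*(⅓ - ⅔*19) = (((5 + 23²)² + 212) + 513) - 1380*(⅓ - 38/3) = (((5 + 529)² + 212) + 513) - 1380*(-37/3) = ((534² + 212) + 513) + 17020 = ((285156 + 212) + 513) + 17020 = (285368 + 513) + 17020 = 285881 + 17020 = 302901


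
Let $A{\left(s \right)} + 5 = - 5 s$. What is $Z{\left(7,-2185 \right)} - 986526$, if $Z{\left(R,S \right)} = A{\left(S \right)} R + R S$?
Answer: $-925381$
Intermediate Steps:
$A{\left(s \right)} = -5 - 5 s$
$Z{\left(R,S \right)} = R S + R \left(-5 - 5 S\right)$ ($Z{\left(R,S \right)} = \left(-5 - 5 S\right) R + R S = R \left(-5 - 5 S\right) + R S = R S + R \left(-5 - 5 S\right)$)
$Z{\left(7,-2185 \right)} - 986526 = \left(-1\right) 7 \left(5 + 4 \left(-2185\right)\right) - 986526 = \left(-1\right) 7 \left(5 - 8740\right) - 986526 = \left(-1\right) 7 \left(-8735\right) - 986526 = 61145 - 986526 = -925381$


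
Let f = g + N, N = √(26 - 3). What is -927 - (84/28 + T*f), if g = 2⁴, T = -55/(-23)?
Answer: -22270/23 - 55*√23/23 ≈ -979.73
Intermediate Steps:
T = 55/23 (T = -55*(-1/23) = 55/23 ≈ 2.3913)
N = √23 ≈ 4.7958
g = 16
f = 16 + √23 ≈ 20.796
-927 - (84/28 + T*f) = -927 - (84/28 + 55*(16 + √23)/23) = -927 - (84*(1/28) + (880/23 + 55*√23/23)) = -927 - (3 + (880/23 + 55*√23/23)) = -927 - (949/23 + 55*√23/23) = -927 + (-949/23 - 55*√23/23) = -22270/23 - 55*√23/23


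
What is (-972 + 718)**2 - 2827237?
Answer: -2762721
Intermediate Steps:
(-972 + 718)**2 - 2827237 = (-254)**2 - 2827237 = 64516 - 2827237 = -2762721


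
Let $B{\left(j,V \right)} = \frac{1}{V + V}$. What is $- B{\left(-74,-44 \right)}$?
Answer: $\frac{1}{88} \approx 0.011364$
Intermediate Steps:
$B{\left(j,V \right)} = \frac{1}{2 V}$
$- B{\left(-74,-44 \right)} = - \frac{1}{2 \left(-44\right)} = - \frac{-1}{2 \cdot 44} = \left(-1\right) \left(- \frac{1}{88}\right) = \frac{1}{88}$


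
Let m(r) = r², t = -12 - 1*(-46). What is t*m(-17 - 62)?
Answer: 212194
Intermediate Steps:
t = 34 (t = -12 + 46 = 34)
t*m(-17 - 62) = 34*(-17 - 62)² = 34*(-79)² = 34*6241 = 212194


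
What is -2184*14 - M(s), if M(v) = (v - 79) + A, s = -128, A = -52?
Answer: -30317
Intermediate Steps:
M(v) = -131 + v (M(v) = (v - 79) - 52 = (-79 + v) - 52 = -131 + v)
-2184*14 - M(s) = -2184*14 - (-131 - 128) = -30576 - 1*(-259) = -30576 + 259 = -30317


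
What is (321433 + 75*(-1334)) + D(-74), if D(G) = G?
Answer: 221309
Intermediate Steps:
(321433 + 75*(-1334)) + D(-74) = (321433 + 75*(-1334)) - 74 = (321433 - 100050) - 74 = 221383 - 74 = 221309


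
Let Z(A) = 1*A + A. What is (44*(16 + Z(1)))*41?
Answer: 32472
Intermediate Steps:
Z(A) = 2*A (Z(A) = A + A = 2*A)
(44*(16 + Z(1)))*41 = (44*(16 + 2*1))*41 = (44*(16 + 2))*41 = (44*18)*41 = 792*41 = 32472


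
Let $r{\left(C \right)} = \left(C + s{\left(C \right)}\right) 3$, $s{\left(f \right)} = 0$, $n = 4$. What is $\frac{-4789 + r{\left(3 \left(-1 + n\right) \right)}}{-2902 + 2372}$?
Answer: $\frac{2381}{265} \approx 8.9849$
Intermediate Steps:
$r{\left(C \right)} = 3 C$ ($r{\left(C \right)} = \left(C + 0\right) 3 = C 3 = 3 C$)
$\frac{-4789 + r{\left(3 \left(-1 + n\right) \right)}}{-2902 + 2372} = \frac{-4789 + 3 \cdot 3 \left(-1 + 4\right)}{-2902 + 2372} = \frac{-4789 + 3 \cdot 3 \cdot 3}{-530} = \left(-4789 + 3 \cdot 9\right) \left(- \frac{1}{530}\right) = \left(-4789 + 27\right) \left(- \frac{1}{530}\right) = \left(-4762\right) \left(- \frac{1}{530}\right) = \frac{2381}{265}$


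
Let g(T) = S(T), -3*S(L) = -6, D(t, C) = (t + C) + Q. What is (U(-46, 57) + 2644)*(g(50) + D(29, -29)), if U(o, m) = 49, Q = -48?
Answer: -123878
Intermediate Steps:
D(t, C) = -48 + C + t (D(t, C) = (t + C) - 48 = (C + t) - 48 = -48 + C + t)
S(L) = 2 (S(L) = -1/3*(-6) = 2)
g(T) = 2
(U(-46, 57) + 2644)*(g(50) + D(29, -29)) = (49 + 2644)*(2 + (-48 - 29 + 29)) = 2693*(2 - 48) = 2693*(-46) = -123878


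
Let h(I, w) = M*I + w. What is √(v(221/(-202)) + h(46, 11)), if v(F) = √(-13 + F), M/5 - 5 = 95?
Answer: √(938940844 + 202*I*√575094)/202 ≈ 151.69 + 0.012374*I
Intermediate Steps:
M = 500 (M = 25 + 5*95 = 25 + 475 = 500)
h(I, w) = w + 500*I (h(I, w) = 500*I + w = w + 500*I)
√(v(221/(-202)) + h(46, 11)) = √(√(-13 + 221/(-202)) + (11 + 500*46)) = √(√(-13 + 221*(-1/202)) + (11 + 23000)) = √(√(-13 - 221/202) + 23011) = √(√(-2847/202) + 23011) = √(I*√575094/202 + 23011) = √(23011 + I*√575094/202)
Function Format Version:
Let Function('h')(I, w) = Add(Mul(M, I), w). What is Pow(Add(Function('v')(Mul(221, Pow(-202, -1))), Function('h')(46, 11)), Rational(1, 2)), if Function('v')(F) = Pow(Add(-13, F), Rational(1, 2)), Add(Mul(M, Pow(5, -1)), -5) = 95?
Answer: Mul(Rational(1, 202), Pow(Add(938940844, Mul(202, I, Pow(575094, Rational(1, 2)))), Rational(1, 2))) ≈ Add(151.69, Mul(0.012374, I))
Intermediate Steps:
M = 500 (M = Add(25, Mul(5, 95)) = Add(25, 475) = 500)
Function('h')(I, w) = Add(w, Mul(500, I)) (Function('h')(I, w) = Add(Mul(500, I), w) = Add(w, Mul(500, I)))
Pow(Add(Function('v')(Mul(221, Pow(-202, -1))), Function('h')(46, 11)), Rational(1, 2)) = Pow(Add(Pow(Add(-13, Mul(221, Pow(-202, -1))), Rational(1, 2)), Add(11, Mul(500, 46))), Rational(1, 2)) = Pow(Add(Pow(Add(-13, Mul(221, Rational(-1, 202))), Rational(1, 2)), Add(11, 23000)), Rational(1, 2)) = Pow(Add(Pow(Add(-13, Rational(-221, 202)), Rational(1, 2)), 23011), Rational(1, 2)) = Pow(Add(Pow(Rational(-2847, 202), Rational(1, 2)), 23011), Rational(1, 2)) = Pow(Add(Mul(Rational(1, 202), I, Pow(575094, Rational(1, 2))), 23011), Rational(1, 2)) = Pow(Add(23011, Mul(Rational(1, 202), I, Pow(575094, Rational(1, 2)))), Rational(1, 2))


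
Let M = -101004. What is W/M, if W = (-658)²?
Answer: -108241/25251 ≈ -4.2866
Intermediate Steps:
W = 432964
W/M = 432964/(-101004) = 432964*(-1/101004) = -108241/25251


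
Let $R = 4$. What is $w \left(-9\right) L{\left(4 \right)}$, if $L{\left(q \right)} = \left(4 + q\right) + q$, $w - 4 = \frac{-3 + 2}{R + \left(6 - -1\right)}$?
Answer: $- \frac{4644}{11} \approx -422.18$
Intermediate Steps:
$w = \frac{43}{11}$ ($w = 4 + \frac{-3 + 2}{4 + \left(6 - -1\right)} = 4 - \frac{1}{4 + \left(6 + 1\right)} = 4 - \frac{1}{4 + 7} = 4 - \frac{1}{11} = \frac{43}{11} \approx 3.9091$)
$L{\left(q \right)} = 4 + 2 q$
$w \left(-9\right) L{\left(4 \right)} = \frac{43}{11} \left(-9\right) \left(4 + 2 \cdot 4\right) = - \frac{387 \left(4 + 8\right)}{11} = \left(- \frac{387}{11}\right) 12 = - \frac{4644}{11}$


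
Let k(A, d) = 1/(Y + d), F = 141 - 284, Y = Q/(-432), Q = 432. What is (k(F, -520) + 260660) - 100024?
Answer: 83691355/521 ≈ 1.6064e+5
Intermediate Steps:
Y = -1 (Y = 432/(-432) = 432*(-1/432) = -1)
F = -143
k(A, d) = 1/(-1 + d)
(k(F, -520) + 260660) - 100024 = (1/(-1 - 520) + 260660) - 100024 = (1/(-521) + 260660) - 100024 = (-1/521 + 260660) - 100024 = 135803859/521 - 100024 = 83691355/521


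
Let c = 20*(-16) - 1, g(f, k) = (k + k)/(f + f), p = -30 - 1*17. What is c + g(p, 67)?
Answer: -15154/47 ≈ -322.43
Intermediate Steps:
p = -47 (p = -30 - 17 = -47)
g(f, k) = k/f (g(f, k) = (2*k)/((2*f)) = (2*k)*(1/(2*f)) = k/f)
c = -321 (c = -320 - 1 = -321)
c + g(p, 67) = -321 + 67/(-47) = -321 + 67*(-1/47) = -321 - 67/47 = -15154/47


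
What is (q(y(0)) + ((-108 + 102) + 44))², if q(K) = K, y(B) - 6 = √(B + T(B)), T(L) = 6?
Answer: (44 + √6)² ≈ 2157.6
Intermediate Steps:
y(B) = 6 + √(6 + B) (y(B) = 6 + √(B + 6) = 6 + √(6 + B))
(q(y(0)) + ((-108 + 102) + 44))² = ((6 + √(6 + 0)) + ((-108 + 102) + 44))² = ((6 + √6) + (-6 + 44))² = ((6 + √6) + 38)² = (44 + √6)²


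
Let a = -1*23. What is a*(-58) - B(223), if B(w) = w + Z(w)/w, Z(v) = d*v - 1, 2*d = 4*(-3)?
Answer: 249092/223 ≈ 1117.0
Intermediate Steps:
d = -6 (d = (4*(-3))/2 = (1/2)*(-12) = -6)
Z(v) = -1 - 6*v (Z(v) = -6*v - 1 = -1 - 6*v)
a = -23
B(w) = w + (-1 - 6*w)/w
a*(-58) - B(223) = -23*(-58) - (-6 + 223 - 1/223) = 1334 - (-6 + 223 - 1*1/223) = 1334 - (-6 + 223 - 1/223) = 1334 - 1*48390/223 = 1334 - 48390/223 = 249092/223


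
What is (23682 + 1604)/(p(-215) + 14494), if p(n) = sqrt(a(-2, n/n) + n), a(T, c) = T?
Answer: 366495284/210076253 - 25286*I*sqrt(217)/210076253 ≈ 1.7446 - 0.0017731*I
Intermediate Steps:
p(n) = sqrt(-2 + n)
(23682 + 1604)/(p(-215) + 14494) = (23682 + 1604)/(sqrt(-2 - 215) + 14494) = 25286/(sqrt(-217) + 14494) = 25286/(I*sqrt(217) + 14494) = 25286/(14494 + I*sqrt(217))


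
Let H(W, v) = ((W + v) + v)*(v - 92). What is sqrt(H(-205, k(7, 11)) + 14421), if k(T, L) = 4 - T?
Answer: sqrt(34466) ≈ 185.65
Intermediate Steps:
H(W, v) = (-92 + v)*(W + 2*v) (H(W, v) = (W + 2*v)*(-92 + v) = (-92 + v)*(W + 2*v))
sqrt(H(-205, k(7, 11)) + 14421) = sqrt((-184*(4 - 1*7) - 92*(-205) + 2*(4 - 1*7)**2 - 205*(4 - 1*7)) + 14421) = sqrt((-184*(4 - 7) + 18860 + 2*(4 - 7)**2 - 205*(4 - 7)) + 14421) = sqrt((-184*(-3) + 18860 + 2*(-3)**2 - 205*(-3)) + 14421) = sqrt((552 + 18860 + 2*9 + 615) + 14421) = sqrt((552 + 18860 + 18 + 615) + 14421) = sqrt(20045 + 14421) = sqrt(34466)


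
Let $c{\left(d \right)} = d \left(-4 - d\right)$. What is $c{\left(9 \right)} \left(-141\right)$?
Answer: $16497$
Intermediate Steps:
$c{\left(9 \right)} \left(-141\right) = \left(-1\right) 9 \left(4 + 9\right) \left(-141\right) = \left(-1\right) 9 \cdot 13 \left(-141\right) = \left(-117\right) \left(-141\right) = 16497$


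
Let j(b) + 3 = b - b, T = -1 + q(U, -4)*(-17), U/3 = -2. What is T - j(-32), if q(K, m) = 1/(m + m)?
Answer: 33/8 ≈ 4.1250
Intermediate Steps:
U = -6 (U = 3*(-2) = -6)
q(K, m) = 1/(2*m)
T = 9/8 (T = -1 + ((1/2)/(-4))*(-17) = -1 + ((1/2)*(-1/4))*(-17) = -1 - 1/8*(-17) = -1 + 17/8 = 9/8 ≈ 1.1250)
j(b) = -3 (j(b) = -3 + (b - b) = -3 + 0 = -3)
T - j(-32) = 9/8 - 1*(-3) = 9/8 + 3 = 33/8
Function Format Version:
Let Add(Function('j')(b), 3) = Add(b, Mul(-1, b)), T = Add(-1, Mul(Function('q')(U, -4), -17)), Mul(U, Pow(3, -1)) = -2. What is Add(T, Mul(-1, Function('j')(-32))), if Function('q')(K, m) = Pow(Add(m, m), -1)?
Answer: Rational(33, 8) ≈ 4.1250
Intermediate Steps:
U = -6 (U = Mul(3, -2) = -6)
Function('q')(K, m) = Mul(Rational(1, 2), Pow(m, -1)) (Function('q')(K, m) = Pow(Mul(2, m), -1) = Mul(Rational(1, 2), Pow(m, -1)))
T = Rational(9, 8) (T = Add(-1, Mul(Mul(Rational(1, 2), Pow(-4, -1)), -17)) = Add(-1, Mul(Mul(Rational(1, 2), Rational(-1, 4)), -17)) = Add(-1, Mul(Rational(-1, 8), -17)) = Add(-1, Rational(17, 8)) = Rational(9, 8) ≈ 1.1250)
Function('j')(b) = -3 (Function('j')(b) = Add(-3, Add(b, Mul(-1, b))) = Add(-3, 0) = -3)
Add(T, Mul(-1, Function('j')(-32))) = Add(Rational(9, 8), Mul(-1, -3)) = Add(Rational(9, 8), 3) = Rational(33, 8)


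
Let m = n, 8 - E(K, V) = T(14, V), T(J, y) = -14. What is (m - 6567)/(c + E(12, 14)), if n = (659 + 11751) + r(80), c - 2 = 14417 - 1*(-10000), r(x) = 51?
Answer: 5894/24441 ≈ 0.24115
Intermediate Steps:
E(K, V) = 22 (E(K, V) = 8 - 1*(-14) = 8 + 14 = 22)
c = 24419 (c = 2 + (14417 - 1*(-10000)) = 2 + (14417 + 10000) = 2 + 24417 = 24419)
n = 12461 (n = (659 + 11751) + 51 = 12410 + 51 = 12461)
m = 12461
(m - 6567)/(c + E(12, 14)) = (12461 - 6567)/(24419 + 22) = 5894/24441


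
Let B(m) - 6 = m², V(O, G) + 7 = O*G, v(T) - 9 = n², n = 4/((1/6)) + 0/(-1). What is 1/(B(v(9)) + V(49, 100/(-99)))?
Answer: 99/33875276 ≈ 2.9225e-6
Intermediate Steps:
n = 24 (n = 4/((1*(⅙))) + 0*(-1) = 4/(⅙) + 0 = 4*6 + 0 = 24 + 0 = 24)
v(T) = 585 (v(T) = 9 + 24² = 9 + 576 = 585)
V(O, G) = -7 + G*O (V(O, G) = -7 + O*G = -7 + G*O)
B(m) = 6 + m²
1/(B(v(9)) + V(49, 100/(-99))) = 1/((6 + 585²) + (-7 + (100/(-99))*49)) = 1/((6 + 342225) + (-7 + (100*(-1/99))*49)) = 1/(342231 + (-7 - 100/99*49)) = 1/(342231 + (-7 - 4900/99)) = 1/(342231 - 5593/99) = 1/(33875276/99) = 99/33875276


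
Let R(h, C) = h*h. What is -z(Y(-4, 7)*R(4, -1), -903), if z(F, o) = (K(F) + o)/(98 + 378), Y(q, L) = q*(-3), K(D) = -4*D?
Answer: 1671/476 ≈ 3.5105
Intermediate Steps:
R(h, C) = h**2
Y(q, L) = -3*q
z(F, o) = -F/119 + o/476 (z(F, o) = (-4*F + o)/(98 + 378) = (o - 4*F)/476 = (o - 4*F)*(1/476) = -F/119 + o/476)
-z(Y(-4, 7)*R(4, -1), -903) = -(-(-3*(-4))*4**2/119 + (1/476)*(-903)) = -(-12*16/119 - 129/68) = -(-1/119*192 - 129/68) = -(-192/119 - 129/68) = -1*(-1671/476) = 1671/476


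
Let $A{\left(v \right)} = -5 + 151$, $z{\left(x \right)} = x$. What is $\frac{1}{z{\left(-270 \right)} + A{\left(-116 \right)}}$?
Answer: $- \frac{1}{124} \approx -0.0080645$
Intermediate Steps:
$A{\left(v \right)} = 146$
$\frac{1}{z{\left(-270 \right)} + A{\left(-116 \right)}} = \frac{1}{-270 + 146} = \frac{1}{-124} = - \frac{1}{124}$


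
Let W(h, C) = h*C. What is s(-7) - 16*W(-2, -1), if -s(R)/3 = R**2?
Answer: -179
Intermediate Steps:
W(h, C) = C*h
s(R) = -3*R**2
s(-7) - 16*W(-2, -1) = -3*(-7)**2 - (-16)*(-2) = -3*49 - 16*2 = -147 - 32 = -179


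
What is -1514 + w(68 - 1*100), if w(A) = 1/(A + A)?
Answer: -96897/64 ≈ -1514.0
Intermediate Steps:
w(A) = 1/(2*A)
-1514 + w(68 - 1*100) = -1514 + 1/(2*(68 - 1*100)) = -1514 + 1/(2*(68 - 100)) = -1514 + (½)/(-32) = -1514 + (½)*(-1/32) = -1514 - 1/64 = -96897/64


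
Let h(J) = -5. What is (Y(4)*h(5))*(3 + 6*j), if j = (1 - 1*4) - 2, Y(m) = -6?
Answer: -810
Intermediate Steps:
j = -5 (j = (1 - 4) - 2 = -3 - 2 = -5)
(Y(4)*h(5))*(3 + 6*j) = (-6*(-5))*(3 + 6*(-5)) = 30*(3 - 30) = 30*(-27) = -810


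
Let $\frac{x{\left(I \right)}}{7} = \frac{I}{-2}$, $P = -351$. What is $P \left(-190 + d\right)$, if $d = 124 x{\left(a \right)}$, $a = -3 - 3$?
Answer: $-847314$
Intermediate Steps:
$a = -6$ ($a = -3 - 3 = -6$)
$x{\left(I \right)} = - \frac{7 I}{2}$ ($x{\left(I \right)} = 7 \frac{I}{-2} = 7 I \left(- \frac{1}{2}\right) = 7 \left(- \frac{I}{2}\right) = - \frac{7 I}{2}$)
$d = 2604$ ($d = 124 \left(\left(- \frac{7}{2}\right) \left(-6\right)\right) = 124 \cdot 21 = 2604$)
$P \left(-190 + d\right) = - 351 \left(-190 + 2604\right) = \left(-351\right) 2414 = -847314$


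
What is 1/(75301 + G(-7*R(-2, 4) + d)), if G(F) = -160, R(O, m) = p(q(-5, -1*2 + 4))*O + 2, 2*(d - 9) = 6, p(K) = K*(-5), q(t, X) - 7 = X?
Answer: 1/75141 ≈ 1.3308e-5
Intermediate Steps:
q(t, X) = 7 + X
p(K) = -5*K
d = 12 (d = 9 + (1/2)*6 = 9 + 3 = 12)
R(O, m) = 2 - 45*O (R(O, m) = (-5*(7 + (-1*2 + 4)))*O + 2 = (-5*(7 + (-2 + 4)))*O + 2 = (-5*(7 + 2))*O + 2 = (-5*9)*O + 2 = -45*O + 2 = 2 - 45*O)
1/(75301 + G(-7*R(-2, 4) + d)) = 1/(75301 - 160) = 1/75141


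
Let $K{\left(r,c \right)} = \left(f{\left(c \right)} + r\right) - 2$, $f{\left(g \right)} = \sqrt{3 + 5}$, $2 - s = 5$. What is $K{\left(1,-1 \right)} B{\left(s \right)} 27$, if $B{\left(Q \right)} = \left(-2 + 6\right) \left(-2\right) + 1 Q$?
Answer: $297 - 594 \sqrt{2} \approx -543.04$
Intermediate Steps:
$s = -3$ ($s = 2 - 5 = -3$)
$B{\left(Q \right)} = -8 + Q$ ($B{\left(Q \right)} = 4 \left(-2\right) + Q = -8 + Q$)
$f{\left(g \right)} = 2 \sqrt{2}$ ($f{\left(g \right)} = \sqrt{8} = 2 \sqrt{2}$)
$K{\left(r,c \right)} = -2 + r + 2 \sqrt{2}$ ($K{\left(r,c \right)} = \left(2 \sqrt{2} + r\right) - 2 = \left(r + 2 \sqrt{2}\right) - 2 = -2 + r + 2 \sqrt{2}$)
$K{\left(1,-1 \right)} B{\left(s \right)} 27 = \left(-2 + 1 + 2 \sqrt{2}\right) \left(-8 - 3\right) 27 = \left(-1 + 2 \sqrt{2}\right) \left(-11\right) 27 = \left(11 - 22 \sqrt{2}\right) 27 = 297 - 594 \sqrt{2}$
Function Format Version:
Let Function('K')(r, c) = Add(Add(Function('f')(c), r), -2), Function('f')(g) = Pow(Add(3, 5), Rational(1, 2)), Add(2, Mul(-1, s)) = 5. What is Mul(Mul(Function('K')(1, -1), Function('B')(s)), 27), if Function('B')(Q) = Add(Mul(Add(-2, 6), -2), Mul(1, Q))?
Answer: Add(297, Mul(-594, Pow(2, Rational(1, 2)))) ≈ -543.04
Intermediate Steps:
s = -3 (s = Add(2, Mul(-1, 5)) = Add(2, -5) = -3)
Function('B')(Q) = Add(-8, Q) (Function('B')(Q) = Add(Mul(4, -2), Q) = Add(-8, Q))
Function('f')(g) = Mul(2, Pow(2, Rational(1, 2))) (Function('f')(g) = Pow(8, Rational(1, 2)) = Mul(2, Pow(2, Rational(1, 2))))
Function('K')(r, c) = Add(-2, r, Mul(2, Pow(2, Rational(1, 2)))) (Function('K')(r, c) = Add(Add(Mul(2, Pow(2, Rational(1, 2))), r), -2) = Add(Add(r, Mul(2, Pow(2, Rational(1, 2)))), -2) = Add(-2, r, Mul(2, Pow(2, Rational(1, 2)))))
Mul(Mul(Function('K')(1, -1), Function('B')(s)), 27) = Mul(Mul(Add(-2, 1, Mul(2, Pow(2, Rational(1, 2)))), Add(-8, -3)), 27) = Mul(Mul(Add(-1, Mul(2, Pow(2, Rational(1, 2)))), -11), 27) = Mul(Add(11, Mul(-22, Pow(2, Rational(1, 2)))), 27) = Add(297, Mul(-594, Pow(2, Rational(1, 2))))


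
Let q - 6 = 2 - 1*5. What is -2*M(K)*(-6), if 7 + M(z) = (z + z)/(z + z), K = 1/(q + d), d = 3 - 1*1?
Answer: -72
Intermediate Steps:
q = 3 (q = 6 + (2 - 1*5) = 6 + (2 - 5) = 6 - 3 = 3)
d = 2 (d = 3 - 1 = 2)
K = 1/5 (K = 1/(3 + 2) = 1/5 ≈ 0.20000)
M(z) = -6 (M(z) = -7 + (z + z)/(z + z) = -7 + (2*z)/((2*z)) = -7 + (2*z)*(1/(2*z)) = -7 + 1 = -6)
-2*M(K)*(-6) = -2*(-6)*(-6) = 12*(-6) = -72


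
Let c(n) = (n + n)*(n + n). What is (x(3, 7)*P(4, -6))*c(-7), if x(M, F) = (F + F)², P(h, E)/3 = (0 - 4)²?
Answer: 1843968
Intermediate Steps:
P(h, E) = 48 (P(h, E) = 3*(0 - 4)² = 3*(-4)² = 3*16 = 48)
c(n) = 4*n² (c(n) = (2*n)*(2*n) = 4*n²)
x(M, F) = 4*F² (x(M, F) = (2*F)² = 4*F²)
(x(3, 7)*P(4, -6))*c(-7) = ((4*7²)*48)*(4*(-7)²) = ((4*49)*48)*(4*49) = (196*48)*196 = 9408*196 = 1843968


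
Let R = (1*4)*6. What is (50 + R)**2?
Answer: 5476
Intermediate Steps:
R = 24 (R = 4*6 = 24)
(50 + R)**2 = (50 + 24)**2 = 74**2 = 5476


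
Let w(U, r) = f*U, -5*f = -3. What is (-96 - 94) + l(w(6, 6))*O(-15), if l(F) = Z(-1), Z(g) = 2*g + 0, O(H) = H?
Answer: -160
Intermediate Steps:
f = ⅗ (f = -⅕*(-3) = ⅗ ≈ 0.60000)
Z(g) = 2*g
w(U, r) = 3*U/5
l(F) = -2 (l(F) = 2*(-1) = -2)
(-96 - 94) + l(w(6, 6))*O(-15) = (-96 - 94) - 2*(-15) = -190 + 30 = -160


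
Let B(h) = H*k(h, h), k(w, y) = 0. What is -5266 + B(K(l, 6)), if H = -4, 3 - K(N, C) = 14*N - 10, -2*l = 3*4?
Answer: -5266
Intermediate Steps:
l = -6 (l = -3*4/2 = -½*12 = -6)
K(N, C) = 13 - 14*N (K(N, C) = 3 - (14*N - 10) = 3 - (-10 + 14*N) = 3 + (10 - 14*N) = 13 - 14*N)
B(h) = 0 (B(h) = -4*0 = 0)
-5266 + B(K(l, 6)) = -5266 + 0 = -5266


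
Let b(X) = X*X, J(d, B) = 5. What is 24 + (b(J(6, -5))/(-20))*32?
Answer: -16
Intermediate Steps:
b(X) = X²
24 + (b(J(6, -5))/(-20))*32 = 24 + (5²/(-20))*32 = 24 + (25*(-1/20))*32 = 24 - 5/4*32 = 24 - 40 = -16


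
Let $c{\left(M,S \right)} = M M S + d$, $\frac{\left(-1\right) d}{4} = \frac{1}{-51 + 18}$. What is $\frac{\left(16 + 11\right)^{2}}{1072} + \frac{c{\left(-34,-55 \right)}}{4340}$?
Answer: $- \frac{536198603}{38382960} \approx -13.97$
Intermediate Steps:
$d = \frac{4}{33}$ ($d = - \frac{4}{-51 + 18} = - \frac{4}{-33} = \left(-4\right) \left(- \frac{1}{33}\right) = \frac{4}{33} \approx 0.12121$)
$c{\left(M,S \right)} = \frac{4}{33} + S M^{2}$ ($c{\left(M,S \right)} = M M S + \frac{4}{33} = M^{2} S + \frac{4}{33} = S M^{2} + \frac{4}{33} = \frac{4}{33} + S M^{2}$)
$\frac{\left(16 + 11\right)^{2}}{1072} + \frac{c{\left(-34,-55 \right)}}{4340} = \frac{\left(16 + 11\right)^{2}}{1072} + \frac{\frac{4}{33} - 55 \left(-34\right)^{2}}{4340} = 27^{2} \cdot \frac{1}{1072} + \left(\frac{4}{33} - 63580\right) \frac{1}{4340} = 729 \cdot \frac{1}{1072} + \left(\frac{4}{33} - 63580\right) \frac{1}{4340} = \frac{729}{1072} - \frac{524534}{35805} = - \frac{536198603}{38382960}$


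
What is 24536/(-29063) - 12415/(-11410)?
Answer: 16172277/66321766 ≈ 0.24385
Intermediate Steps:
24536/(-29063) - 12415/(-11410) = 24536*(-1/29063) - 12415*(-1/11410) = -24536/29063 + 2483/2282 = 16172277/66321766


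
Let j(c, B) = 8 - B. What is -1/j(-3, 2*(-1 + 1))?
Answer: -⅛ ≈ -0.12500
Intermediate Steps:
-1/j(-3, 2*(-1 + 1)) = -1/(8 - 2*(-1 + 1)) = -1/(8 - 2*0) = -1/(8 - 1*0) = -1/(8 + 0) = -1/8 = -1*⅛ = -⅛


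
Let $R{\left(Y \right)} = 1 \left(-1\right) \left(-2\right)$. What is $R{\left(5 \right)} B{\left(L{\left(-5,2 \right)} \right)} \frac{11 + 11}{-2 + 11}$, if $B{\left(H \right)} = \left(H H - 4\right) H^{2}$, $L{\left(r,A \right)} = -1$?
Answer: $- \frac{44}{3} \approx -14.667$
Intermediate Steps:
$R{\left(Y \right)} = 2$ ($R{\left(Y \right)} = \left(-1\right) \left(-2\right) = 2$)
$B{\left(H \right)} = H^{2} \left(-4 + H^{2}\right)$ ($B{\left(H \right)} = \left(H^{2} - 4\right) H^{2} = \left(-4 + H^{2}\right) H^{2} = H^{2} \left(-4 + H^{2}\right)$)
$R{\left(5 \right)} B{\left(L{\left(-5,2 \right)} \right)} \frac{11 + 11}{-2 + 11} = 2 \left(-1\right)^{2} \left(-4 + \left(-1\right)^{2}\right) \frac{11 + 11}{-2 + 11} = 2 \cdot 1 \left(-4 + 1\right) \frac{22}{9} = 2 \cdot 1 \left(-3\right) 22 \cdot \frac{1}{9} = 2 \left(-3\right) \frac{22}{9} = \left(-6\right) \frac{22}{9} = - \frac{44}{3}$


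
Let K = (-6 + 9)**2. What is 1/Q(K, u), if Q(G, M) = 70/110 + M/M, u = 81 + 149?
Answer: 11/18 ≈ 0.61111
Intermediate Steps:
u = 230
K = 9 (K = 3**2 = 9)
Q(G, M) = 18/11 (Q(G, M) = 70*(1/110) + 1 = 7/11 + 1 = 18/11)
1/Q(K, u) = 1/(18/11) = 11/18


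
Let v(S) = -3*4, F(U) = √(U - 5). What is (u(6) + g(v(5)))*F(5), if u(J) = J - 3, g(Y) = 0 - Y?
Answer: 0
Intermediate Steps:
F(U) = √(-5 + U)
v(S) = -12
g(Y) = -Y
u(J) = -3 + J
(u(6) + g(v(5)))*F(5) = ((-3 + 6) - 1*(-12))*√(-5 + 5) = (3 + 12)*√0 = 15*0 = 0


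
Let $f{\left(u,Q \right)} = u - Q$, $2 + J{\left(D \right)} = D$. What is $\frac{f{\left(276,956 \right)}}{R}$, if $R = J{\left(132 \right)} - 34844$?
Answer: $\frac{20}{1021} \approx 0.019589$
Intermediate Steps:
$J{\left(D \right)} = -2 + D$
$R = -34714$ ($R = \left(-2 + 132\right) - 34844 = 130 - 34844 = -34714$)
$\frac{f{\left(276,956 \right)}}{R} = \frac{276 - 956}{-34714} = \left(276 - 956\right) \left(- \frac{1}{34714}\right) = \left(-680\right) \left(- \frac{1}{34714}\right) = \frac{20}{1021}$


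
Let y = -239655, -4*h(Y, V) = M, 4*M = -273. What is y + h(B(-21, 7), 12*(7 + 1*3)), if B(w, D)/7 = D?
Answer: -3834207/16 ≈ -2.3964e+5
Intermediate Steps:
M = -273/4 (M = (¼)*(-273) = -273/4 ≈ -68.250)
B(w, D) = 7*D
h(Y, V) = 273/16 (h(Y, V) = -¼*(-273/4) = 273/16)
y + h(B(-21, 7), 12*(7 + 1*3)) = -239655 + 273/16 = -3834207/16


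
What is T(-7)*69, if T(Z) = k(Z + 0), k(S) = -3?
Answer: -207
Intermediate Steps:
T(Z) = -3
T(-7)*69 = -3*69 = -207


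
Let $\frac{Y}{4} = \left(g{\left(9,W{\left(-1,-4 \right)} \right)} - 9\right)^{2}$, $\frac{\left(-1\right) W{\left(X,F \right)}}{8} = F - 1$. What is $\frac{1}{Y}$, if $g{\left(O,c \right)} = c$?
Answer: $\frac{1}{3844} \approx 0.00026015$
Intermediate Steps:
$W{\left(X,F \right)} = 8 - 8 F$ ($W{\left(X,F \right)} = - 8 \left(F - 1\right) = - 8 \left(-1 + F\right) = 8 - 8 F$)
$Y = 3844$ ($Y = 4 \left(\left(8 - -32\right) - 9\right)^{2} = 4 \left(\left(8 + 32\right) - 9\right)^{2} = 4 \left(40 - 9\right)^{2} = 4 \cdot 31^{2} = 4 \cdot 961 = 3844$)
$\frac{1}{Y} = \frac{1}{3844}$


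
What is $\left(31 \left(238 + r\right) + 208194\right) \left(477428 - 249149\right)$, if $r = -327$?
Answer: $46896496365$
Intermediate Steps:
$\left(31 \left(238 + r\right) + 208194\right) \left(477428 - 249149\right) = \left(31 \left(238 - 327\right) + 208194\right) \left(477428 - 249149\right) = \left(31 \left(-89\right) + 208194\right) 228279 = \left(-2759 + 208194\right) 228279 = 205435 \cdot 228279 = 46896496365$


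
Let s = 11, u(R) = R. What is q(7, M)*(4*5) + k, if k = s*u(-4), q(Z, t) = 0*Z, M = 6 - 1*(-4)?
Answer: -44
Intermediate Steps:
M = 10 (M = 6 + 4 = 10)
q(Z, t) = 0
k = -44 (k = 11*(-4) = -44)
q(7, M)*(4*5) + k = 0*(4*5) - 44 = 0*20 - 44 = 0 - 44 = -44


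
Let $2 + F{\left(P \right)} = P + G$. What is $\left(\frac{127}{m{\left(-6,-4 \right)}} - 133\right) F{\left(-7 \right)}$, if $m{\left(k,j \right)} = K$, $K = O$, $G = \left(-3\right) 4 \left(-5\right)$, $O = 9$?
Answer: $- \frac{18190}{3} \approx -6063.3$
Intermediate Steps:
$G = 60$ ($G = \left(-12\right) \left(-5\right) = 60$)
$K = 9$
$F{\left(P \right)} = 58 + P$ ($F{\left(P \right)} = -2 + \left(P + 60\right) = -2 + \left(60 + P\right) = 58 + P$)
$m{\left(k,j \right)} = 9$
$\left(\frac{127}{m{\left(-6,-4 \right)}} - 133\right) F{\left(-7 \right)} = \left(\frac{127}{9} - 133\right) \left(58 - 7\right) = \left(127 \cdot \frac{1}{9} - 133\right) 51 = \left(\frac{127}{9} - 133\right) 51 = \left(- \frac{1070}{9}\right) 51 = - \frac{18190}{3}$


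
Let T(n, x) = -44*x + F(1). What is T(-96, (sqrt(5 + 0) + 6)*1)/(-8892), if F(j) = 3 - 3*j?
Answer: 22/741 + 11*sqrt(5)/2223 ≈ 0.040754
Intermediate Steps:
T(n, x) = -44*x (T(n, x) = -44*x + (3 - 3*1) = -44*x + (3 - 3) = -44*x + 0 = -44*x)
T(-96, (sqrt(5 + 0) + 6)*1)/(-8892) = -44*(sqrt(5 + 0) + 6)/(-8892) = -44*(sqrt(5) + 6)*(-1/8892) = -44*(6 + sqrt(5))*(-1/8892) = (-264 - 44*sqrt(5))*(-1/8892) = 22/741 + 11*sqrt(5)/2223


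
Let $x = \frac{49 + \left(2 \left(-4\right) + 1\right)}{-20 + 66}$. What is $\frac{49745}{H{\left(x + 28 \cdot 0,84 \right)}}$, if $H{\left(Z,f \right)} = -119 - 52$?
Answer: $- \frac{49745}{171} \approx -290.91$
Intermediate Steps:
$x = \frac{21}{23}$ ($x = \frac{49 + \left(-8 + 1\right)}{46} = \left(49 - 7\right) \frac{1}{46} = 42 \cdot \frac{1}{46} = \frac{21}{23} \approx 0.91304$)
$H{\left(Z,f \right)} = -171$ ($H{\left(Z,f \right)} = -119 - 52 = -171$)
$\frac{49745}{H{\left(x + 28 \cdot 0,84 \right)}} = \frac{49745}{-171} = 49745 \left(- \frac{1}{171}\right) = - \frac{49745}{171}$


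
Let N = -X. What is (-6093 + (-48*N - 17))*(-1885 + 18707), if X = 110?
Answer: -13962260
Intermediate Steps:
N = -110 (N = -1*110 = -110)
(-6093 + (-48*N - 17))*(-1885 + 18707) = (-6093 + (-48*(-110) - 17))*(-1885 + 18707) = (-6093 + (5280 - 17))*16822 = (-6093 + 5263)*16822 = -830*16822 = -13962260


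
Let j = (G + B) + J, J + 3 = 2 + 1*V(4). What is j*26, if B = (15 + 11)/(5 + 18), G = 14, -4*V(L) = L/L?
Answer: 16601/46 ≈ 360.89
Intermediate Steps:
V(L) = -1/4 (V(L) = -L/(4*L) = -1/4*1 = -1/4)
J = -5/4 (J = -3 + (2 + 1*(-1/4)) = -3 + (2 - 1/4) = -3 + 7/4 = -5/4 ≈ -1.2500)
B = 26/23 ≈ 1.1304
j = 1277/92 (j = (14 + 26/23) - 5/4 = 348/23 - 5/4 = 1277/92 ≈ 13.880)
j*26 = (1277/92)*26 = 16601/46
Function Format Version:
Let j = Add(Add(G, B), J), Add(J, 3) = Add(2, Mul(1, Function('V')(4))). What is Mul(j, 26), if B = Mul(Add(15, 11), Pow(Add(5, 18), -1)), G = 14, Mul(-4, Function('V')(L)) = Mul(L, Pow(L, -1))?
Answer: Rational(16601, 46) ≈ 360.89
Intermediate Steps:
Function('V')(L) = Rational(-1, 4) (Function('V')(L) = Mul(Rational(-1, 4), Mul(L, Pow(L, -1))) = Mul(Rational(-1, 4), 1) = Rational(-1, 4))
J = Rational(-5, 4) (J = Add(-3, Add(2, Mul(1, Rational(-1, 4)))) = Add(-3, Add(2, Rational(-1, 4))) = Add(-3, Rational(7, 4)) = Rational(-5, 4) ≈ -1.2500)
B = Rational(26, 23) (B = Mul(26, Pow(23, -1)) = Mul(26, Rational(1, 23)) = Rational(26, 23) ≈ 1.1304)
j = Rational(1277, 92) (j = Add(Add(14, Rational(26, 23)), Rational(-5, 4)) = Add(Rational(348, 23), Rational(-5, 4)) = Rational(1277, 92) ≈ 13.880)
Mul(j, 26) = Mul(Rational(1277, 92), 26) = Rational(16601, 46)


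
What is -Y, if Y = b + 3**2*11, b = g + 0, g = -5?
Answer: -94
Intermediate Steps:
b = -5 (b = -5 + 0 = -5)
Y = 94 (Y = -5 + 3**2*11 = -5 + 9*11 = -5 + 99 = 94)
-Y = -1*94 = -94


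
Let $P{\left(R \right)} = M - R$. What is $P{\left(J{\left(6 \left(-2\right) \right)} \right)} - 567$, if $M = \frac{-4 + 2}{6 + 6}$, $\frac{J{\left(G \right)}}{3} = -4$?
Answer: $- \frac{3331}{6} \approx -555.17$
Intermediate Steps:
$J{\left(G \right)} = -12$ ($J{\left(G \right)} = 3 \left(-4\right) = -12$)
$M = - \frac{1}{6}$ ($M = - \frac{2}{12} = \left(-2\right) \frac{1}{12} = - \frac{1}{6} \approx -0.16667$)
$P{\left(R \right)} = - \frac{1}{6} - R$
$P{\left(J{\left(6 \left(-2\right) \right)} \right)} - 567 = \left(- \frac{1}{6} - -12\right) - 567 = \left(- \frac{1}{6} + 12\right) - 567 = \frac{71}{6} - 567 = - \frac{3331}{6}$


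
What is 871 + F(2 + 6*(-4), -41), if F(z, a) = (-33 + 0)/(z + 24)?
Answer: 1709/2 ≈ 854.50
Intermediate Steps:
F(z, a) = -33/(24 + z)
871 + F(2 + 6*(-4), -41) = 871 - 33/(24 + (2 + 6*(-4))) = 871 - 33/(24 + (2 - 24)) = 871 - 33/(24 - 22) = 871 - 33/2 = 1709/2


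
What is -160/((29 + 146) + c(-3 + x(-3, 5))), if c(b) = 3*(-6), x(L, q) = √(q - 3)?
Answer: -160/157 ≈ -1.0191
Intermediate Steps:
x(L, q) = √(-3 + q)
c(b) = -18
-160/((29 + 146) + c(-3 + x(-3, 5))) = -160/((29 + 146) - 18) = -160/(175 - 18) = -160/157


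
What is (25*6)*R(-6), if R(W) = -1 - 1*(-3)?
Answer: 300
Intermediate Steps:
R(W) = 2 (R(W) = -1 + 3 = 2)
(25*6)*R(-6) = (25*6)*2 = 150*2 = 300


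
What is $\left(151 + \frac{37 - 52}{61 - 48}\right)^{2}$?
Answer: $\frac{3794704}{169} \approx 22454.0$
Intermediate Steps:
$\left(151 + \frac{37 - 52}{61 - 48}\right)^{2} = \left(151 - \frac{15}{13}\right)^{2} = \left(\frac{1948}{13}\right)^{2} = \frac{3794704}{169}$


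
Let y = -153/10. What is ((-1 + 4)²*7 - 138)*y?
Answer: 2295/2 ≈ 1147.5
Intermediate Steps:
y = -153/10 (y = -153*⅒ = -153/10 ≈ -15.300)
((-1 + 4)²*7 - 138)*y = ((-1 + 4)²*7 - 138)*(-153/10) = (3²*7 - 138)*(-153/10) = (9*7 - 138)*(-153/10) = (63 - 138)*(-153/10) = -75*(-153/10) = 2295/2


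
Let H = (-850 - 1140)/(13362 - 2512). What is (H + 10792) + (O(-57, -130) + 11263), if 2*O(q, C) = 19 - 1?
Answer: 23939241/1085 ≈ 22064.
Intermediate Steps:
O(q, C) = 9 (O(q, C) = (19 - 1)/2 = (½)*18 = 9)
H = -199/1085 (H = -1990/10850 = -1990*1/10850 = -199/1085 ≈ -0.18341)
(H + 10792) + (O(-57, -130) + 11263) = (-199/1085 + 10792) + (9 + 11263) = 11709121/1085 + 11272 = 23939241/1085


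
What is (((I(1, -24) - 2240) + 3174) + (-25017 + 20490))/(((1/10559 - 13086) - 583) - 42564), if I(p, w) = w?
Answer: 38191903/593764246 ≈ 0.064322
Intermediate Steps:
(((I(1, -24) - 2240) + 3174) + (-25017 + 20490))/(((1/10559 - 13086) - 583) - 42564) = (((-24 - 2240) + 3174) + (-25017 + 20490))/(((1/10559 - 13086) - 583) - 42564) = ((-2264 + 3174) - 4527)/(((1/10559 - 13086) - 583) - 42564) = (910 - 4527)/((-138175073/10559 - 583) - 42564) = -3617/(-144330970/10559 - 42564) = -3617/(-593764246/10559) = -3617*(-10559/593764246) = 38191903/593764246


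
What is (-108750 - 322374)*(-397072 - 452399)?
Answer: 366227335404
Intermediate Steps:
(-108750 - 322374)*(-397072 - 452399) = -431124*(-849471) = 366227335404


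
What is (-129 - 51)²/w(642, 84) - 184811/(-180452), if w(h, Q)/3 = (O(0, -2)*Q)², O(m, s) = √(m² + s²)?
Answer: 6219607/4421074 ≈ 1.4068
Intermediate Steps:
w(h, Q) = 12*Q² (w(h, Q) = 3*(√(0² + (-2)²)*Q)² = 3*(√(0 + 4)*Q)² = 3*(√4*Q)² = 3*(2*Q)² = 3*(4*Q²) = 12*Q²)
(-129 - 51)²/w(642, 84) - 184811/(-180452) = (-129 - 51)²/((12*84²)) - 184811/(-180452) = (-180)²/((12*7056)) - 184811*(-1/180452) = 32400/84672 + 184811/180452 = 32400*(1/84672) + 184811/180452 = 75/196 + 184811/180452 = 6219607/4421074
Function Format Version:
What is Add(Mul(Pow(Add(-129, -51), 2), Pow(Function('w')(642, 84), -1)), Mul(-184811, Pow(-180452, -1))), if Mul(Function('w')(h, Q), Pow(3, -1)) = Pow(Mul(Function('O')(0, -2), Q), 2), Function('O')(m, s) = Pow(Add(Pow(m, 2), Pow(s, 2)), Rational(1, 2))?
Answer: Rational(6219607, 4421074) ≈ 1.4068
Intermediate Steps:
Function('w')(h, Q) = Mul(12, Pow(Q, 2)) (Function('w')(h, Q) = Mul(3, Pow(Mul(Pow(Add(Pow(0, 2), Pow(-2, 2)), Rational(1, 2)), Q), 2)) = Mul(3, Pow(Mul(Pow(Add(0, 4), Rational(1, 2)), Q), 2)) = Mul(3, Pow(Mul(Pow(4, Rational(1, 2)), Q), 2)) = Mul(3, Pow(Mul(2, Q), 2)) = Mul(3, Mul(4, Pow(Q, 2))) = Mul(12, Pow(Q, 2)))
Add(Mul(Pow(Add(-129, -51), 2), Pow(Function('w')(642, 84), -1)), Mul(-184811, Pow(-180452, -1))) = Add(Mul(Pow(Add(-129, -51), 2), Pow(Mul(12, Pow(84, 2)), -1)), Mul(-184811, Pow(-180452, -1))) = Add(Mul(Pow(-180, 2), Pow(Mul(12, 7056), -1)), Mul(-184811, Rational(-1, 180452))) = Add(Mul(32400, Pow(84672, -1)), Rational(184811, 180452)) = Add(Mul(32400, Rational(1, 84672)), Rational(184811, 180452)) = Add(Rational(75, 196), Rational(184811, 180452)) = Rational(6219607, 4421074)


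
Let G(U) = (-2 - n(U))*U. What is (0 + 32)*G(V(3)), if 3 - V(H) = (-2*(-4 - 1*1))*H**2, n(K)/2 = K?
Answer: -478848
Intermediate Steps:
n(K) = 2*K
V(H) = 3 - 10*H**2 (V(H) = 3 - (-2*(-4 - 1*1))*H**2 = 3 - (-2*(-4 - 1))*H**2 = 3 - (-2*(-5))*H**2 = 3 - 10*H**2)
G(U) = U*(-2 - 2*U) (G(U) = (-2 - 2*U)*U = U*(-2 - 2*U))
(0 + 32)*G(V(3)) = (0 + 32)*(-2*(3 - 10*3**2)*(1 + (3 - 10*3**2))) = 32*(-2*(3 - 10*9)*(1 + (3 - 10*9))) = 32*(-2*(3 - 90)*(1 + (3 - 90))) = 32*(-2*(-87)*(1 - 87)) = 32*(-2*(-87)*(-86)) = 32*(-14964) = -478848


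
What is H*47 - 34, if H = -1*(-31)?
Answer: 1423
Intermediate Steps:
H = 31
H*47 - 34 = 31*47 - 34 = 1457 - 34 = 1423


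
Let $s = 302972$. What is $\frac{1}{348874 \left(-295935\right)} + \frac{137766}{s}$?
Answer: $\frac{1777939581194321}{3910006175726085} \approx 0.45472$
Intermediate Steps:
$\frac{1}{348874 \left(-295935\right)} + \frac{137766}{s} = \frac{1}{348874 \left(-295935\right)} + \frac{137766}{302972} = \frac{1}{348874} \left(- \frac{1}{295935}\right) + 137766 \cdot \frac{1}{302972} = - \frac{1}{103244027190} + \frac{68883}{151486} = \frac{1777939581194321}{3910006175726085}$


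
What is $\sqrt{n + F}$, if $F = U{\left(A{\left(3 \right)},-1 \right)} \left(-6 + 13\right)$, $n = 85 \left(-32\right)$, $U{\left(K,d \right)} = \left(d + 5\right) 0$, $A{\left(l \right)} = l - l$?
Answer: $4 i \sqrt{170} \approx 52.154 i$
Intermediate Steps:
$A{\left(l \right)} = 0$
$U{\left(K,d \right)} = 0$ ($U{\left(K,d \right)} = \left(5 + d\right) 0 = 0$)
$n = -2720$
$F = 0$ ($F = 0 \left(-6 + 13\right) = 0 \cdot 7 = 0$)
$\sqrt{n + F} = \sqrt{-2720 + 0} = \sqrt{-2720} = 4 i \sqrt{170}$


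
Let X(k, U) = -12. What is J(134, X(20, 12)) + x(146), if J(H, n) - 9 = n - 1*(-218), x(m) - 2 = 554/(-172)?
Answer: 18385/86 ≈ 213.78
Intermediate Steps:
x(m) = -105/86 (x(m) = 2 + 554/(-172) = 2 + 554*(-1/172) = 2 - 277/86 = -105/86)
J(H, n) = 227 + n (J(H, n) = 9 + (n - 1*(-218)) = 9 + (n + 218) = 9 + (218 + n) = 227 + n)
J(134, X(20, 12)) + x(146) = (227 - 12) - 105/86 = 215 - 105/86 = 18385/86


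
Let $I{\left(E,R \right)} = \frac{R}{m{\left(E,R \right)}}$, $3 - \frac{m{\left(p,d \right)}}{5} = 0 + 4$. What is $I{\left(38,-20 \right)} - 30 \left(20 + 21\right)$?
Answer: $-1226$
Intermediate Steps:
$m{\left(p,d \right)} = -5$ ($m{\left(p,d \right)} = 15 - 5 \left(0 + 4\right) = 15 - 20 = -5$)
$I{\left(E,R \right)} = - \frac{R}{5}$ ($I{\left(E,R \right)} = \frac{R}{-5} = R \left(- \frac{1}{5}\right) = - \frac{R}{5}$)
$I{\left(38,-20 \right)} - 30 \left(20 + 21\right) = \left(- \frac{1}{5}\right) \left(-20\right) - 30 \left(20 + 21\right) = 4 - 30 \cdot 41 = 4 - 1230 = -1226$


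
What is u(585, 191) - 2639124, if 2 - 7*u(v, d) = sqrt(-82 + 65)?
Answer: -18473866/7 - I*sqrt(17)/7 ≈ -2.6391e+6 - 0.58902*I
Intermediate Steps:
u(v, d) = 2/7 - I*sqrt(17)/7 (u(v, d) = 2/7 - sqrt(-82 + 65)/7 = 2/7 - I*sqrt(17)/7)
u(585, 191) - 2639124 = (2/7 - I*sqrt(17)/7) - 2639124 = -18473866/7 - I*sqrt(17)/7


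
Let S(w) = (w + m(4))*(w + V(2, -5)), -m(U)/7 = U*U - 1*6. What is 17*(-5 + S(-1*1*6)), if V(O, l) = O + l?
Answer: 11543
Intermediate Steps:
m(U) = 42 - 7*U² (m(U) = -7*(U*U - 1*6) = -7*(U² - 6) = -7*(-6 + U²) = 42 - 7*U²)
S(w) = (-70 + w)*(-3 + w) (S(w) = (w + (42 - 7*4²))*(w + (2 - 5)) = (w + (42 - 7*16))*(w - 3) = (w + (42 - 112))*(-3 + w) = (w - 70)*(-3 + w) = (-70 + w)*(-3 + w))
17*(-5 + S(-1*1*6)) = 17*(-5 + (210 + (-1*1*6)² - 73*(-1*1)*6)) = 17*(-5 + (210 + (-1*6)² - (-73)*6)) = 17*(-5 + (210 + (-6)² - 73*(-6))) = 17*(-5 + (210 + 36 + 438)) = 17*(-5 + 684) = 17*679 = 11543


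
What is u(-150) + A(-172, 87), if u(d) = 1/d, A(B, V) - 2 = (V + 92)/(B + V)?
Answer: -287/2550 ≈ -0.11255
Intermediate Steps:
A(B, V) = 2 + (92 + V)/(B + V) (A(B, V) = 2 + (V + 92)/(B + V) = 2 + (92 + V)/(B + V))
u(-150) + A(-172, 87) = 1/(-150) + (92 + 2*(-172) + 3*87)/(-172 + 87) = -1/150 + (92 - 344 + 261)/(-85) = -1/150 - 1/85*9 = -1/150 - 9/85 = -287/2550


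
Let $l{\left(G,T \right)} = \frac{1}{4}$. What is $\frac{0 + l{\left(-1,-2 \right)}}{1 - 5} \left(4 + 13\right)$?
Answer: $- \frac{17}{16} \approx -1.0625$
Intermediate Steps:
$l{\left(G,T \right)} = \frac{1}{4}$
$\frac{0 + l{\left(-1,-2 \right)}}{1 - 5} \left(4 + 13\right) = \frac{0 + \frac{1}{4}}{1 - 5} \left(4 + 13\right) = \frac{1}{4 \left(-4\right)} 17 = \frac{1}{4} \left(- \frac{1}{4}\right) 17 = \left(- \frac{1}{16}\right) 17 = - \frac{17}{16}$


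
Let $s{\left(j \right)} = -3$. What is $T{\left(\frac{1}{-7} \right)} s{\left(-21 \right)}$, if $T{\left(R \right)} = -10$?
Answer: $30$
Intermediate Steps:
$T{\left(\frac{1}{-7} \right)} s{\left(-21 \right)} = \left(-10\right) \left(-3\right) = 30$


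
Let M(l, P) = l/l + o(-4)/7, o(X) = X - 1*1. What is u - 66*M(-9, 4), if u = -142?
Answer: -1126/7 ≈ -160.86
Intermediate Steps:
o(X) = -1 + X (o(X) = X - 1 = -1 + X)
M(l, P) = 2/7 (M(l, P) = l/l + (-1 - 4)/7 = 1 - 5*1/7 = 1 - 5/7 = 2/7)
u - 66*M(-9, 4) = -142 - 66*2/7 = -142 - 132/7 = -1126/7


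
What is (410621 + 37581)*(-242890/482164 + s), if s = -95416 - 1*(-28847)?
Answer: -3596531758691403/120541 ≈ -2.9837e+10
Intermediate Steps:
s = -66569 (s = -95416 + 28847 = -66569)
(410621 + 37581)*(-242890/482164 + s) = (410621 + 37581)*(-242890/482164 - 66569) = 448202*(-242890*1/482164 - 66569) = 448202*(-121445/241082 - 66569) = 448202*(-16048709103/241082) = -3596531758691403/120541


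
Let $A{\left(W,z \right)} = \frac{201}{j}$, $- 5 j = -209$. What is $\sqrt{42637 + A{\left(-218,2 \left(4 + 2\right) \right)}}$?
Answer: $\frac{\sqrt{1862636842}}{209} \approx 206.5$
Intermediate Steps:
$j = \frac{209}{5}$ ($j = \left(- \frac{1}{5}\right) \left(-209\right) = \frac{209}{5} \approx 41.8$)
$A{\left(W,z \right)} = \frac{1005}{209}$ ($A{\left(W,z \right)} = \frac{201}{\frac{209}{5}} = 201 \cdot \frac{5}{209} = \frac{1005}{209}$)
$\sqrt{42637 + A{\left(-218,2 \left(4 + 2\right) \right)}} = \sqrt{42637 + \frac{1005}{209}} = \sqrt{\frac{8912138}{209}} = \frac{\sqrt{1862636842}}{209}$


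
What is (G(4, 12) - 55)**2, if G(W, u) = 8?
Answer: 2209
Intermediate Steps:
(G(4, 12) - 55)**2 = (8 - 55)**2 = (-47)**2 = 2209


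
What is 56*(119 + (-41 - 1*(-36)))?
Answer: 6384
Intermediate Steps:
56*(119 + (-41 - 1*(-36))) = 56*(119 + (-41 + 36)) = 56*(119 - 5) = 56*114 = 6384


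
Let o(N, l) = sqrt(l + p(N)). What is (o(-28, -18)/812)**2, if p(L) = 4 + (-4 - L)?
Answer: 5/329672 ≈ 1.5167e-5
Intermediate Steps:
p(L) = -L
o(N, l) = sqrt(l - N)
(o(-28, -18)/812)**2 = (sqrt(-18 - 1*(-28))/812)**2 = (sqrt(-18 + 28)*(1/812))**2 = (sqrt(10)*(1/812))**2 = (sqrt(10)/812)**2 = 5/329672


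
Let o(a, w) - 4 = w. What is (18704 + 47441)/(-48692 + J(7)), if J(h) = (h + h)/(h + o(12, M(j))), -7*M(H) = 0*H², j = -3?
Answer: -727595/535598 ≈ -1.3585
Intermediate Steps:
M(H) = 0 (M(H) = -0*H² = -⅐*0 = 0)
o(a, w) = 4 + w
J(h) = 2*h/(4 + h) (J(h) = (h + h)/(h + (4 + 0)) = (2*h)/(h + 4) = (2*h)/(4 + h) = 2*h/(4 + h))
(18704 + 47441)/(-48692 + J(7)) = (18704 + 47441)/(-48692 + 2*7/(4 + 7)) = 66145/(-48692 + 2*7/11) = 66145/(-48692 + 2*7*(1/11)) = 66145/(-48692 + 14/11) = 66145/(-535598/11) = 66145*(-11/535598) = -727595/535598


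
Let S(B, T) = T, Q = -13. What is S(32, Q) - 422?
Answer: -435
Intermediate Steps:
S(32, Q) - 422 = -13 - 422 = -435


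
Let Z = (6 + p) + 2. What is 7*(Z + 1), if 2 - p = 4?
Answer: 49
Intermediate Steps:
p = -2 (p = 2 - 1*4 = 2 - 4 = -2)
Z = 6 (Z = (6 - 2) + 2 = 4 + 2 = 6)
7*(Z + 1) = 7*(6 + 1) = 7*7 = 49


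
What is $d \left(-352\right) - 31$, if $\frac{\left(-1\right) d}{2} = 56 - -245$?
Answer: $211873$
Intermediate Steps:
$d = -602$ ($d = - 2 \left(56 - -245\right) = - 2 \left(56 + 245\right) = \left(-2\right) 301 = -602$)
$d \left(-352\right) - 31 = \left(-602\right) \left(-352\right) - 31 = 211904 - 31 = 211873$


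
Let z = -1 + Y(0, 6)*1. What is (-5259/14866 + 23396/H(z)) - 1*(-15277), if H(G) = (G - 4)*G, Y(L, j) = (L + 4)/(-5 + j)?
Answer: 333502933/44598 ≈ 7478.0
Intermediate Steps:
Y(L, j) = (4 + L)/(-5 + j)
z = 3 (z = -1 + ((4 + 0)/(-5 + 6))*1 = -1 + (4/1)*1 = -1 + (1*4)*1 = -1 + 4*1 = -1 + 4 = 3)
H(G) = G*(-4 + G) (H(G) = (-4 + G)*G = G*(-4 + G))
(-5259/14866 + 23396/H(z)) - 1*(-15277) = (-5259/14866 + 23396/((3*(-4 + 3)))) - 1*(-15277) = (-5259*1/14866 + 23396/((3*(-1)))) + 15277 = (-5259/14866 + 23396/(-3)) + 15277 = (-5259/14866 + 23396*(-⅓)) + 15277 = (-5259/14866 - 23396/3) + 15277 = -347820713/44598 + 15277 = 333502933/44598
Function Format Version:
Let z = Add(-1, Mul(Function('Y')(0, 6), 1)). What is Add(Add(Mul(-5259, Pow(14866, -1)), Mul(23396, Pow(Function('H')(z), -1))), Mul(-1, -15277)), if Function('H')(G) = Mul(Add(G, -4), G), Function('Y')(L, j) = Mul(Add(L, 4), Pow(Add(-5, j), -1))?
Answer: Rational(333502933, 44598) ≈ 7478.0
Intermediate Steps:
Function('Y')(L, j) = Mul(Pow(Add(-5, j), -1), Add(4, L)) (Function('Y')(L, j) = Mul(Add(4, L), Pow(Add(-5, j), -1)) = Mul(Pow(Add(-5, j), -1), Add(4, L)))
z = 3 (z = Add(-1, Mul(Mul(Pow(Add(-5, 6), -1), Add(4, 0)), 1)) = Add(-1, Mul(Mul(Pow(1, -1), 4), 1)) = Add(-1, Mul(Mul(1, 4), 1)) = Add(-1, Mul(4, 1)) = Add(-1, 4) = 3)
Function('H')(G) = Mul(G, Add(-4, G)) (Function('H')(G) = Mul(Add(-4, G), G) = Mul(G, Add(-4, G)))
Add(Add(Mul(-5259, Pow(14866, -1)), Mul(23396, Pow(Function('H')(z), -1))), Mul(-1, -15277)) = Add(Add(Mul(-5259, Pow(14866, -1)), Mul(23396, Pow(Mul(3, Add(-4, 3)), -1))), Mul(-1, -15277)) = Add(Add(Mul(-5259, Rational(1, 14866)), Mul(23396, Pow(Mul(3, -1), -1))), 15277) = Add(Add(Rational(-5259, 14866), Mul(23396, Pow(-3, -1))), 15277) = Add(Add(Rational(-5259, 14866), Mul(23396, Rational(-1, 3))), 15277) = Add(Add(Rational(-5259, 14866), Rational(-23396, 3)), 15277) = Add(Rational(-347820713, 44598), 15277) = Rational(333502933, 44598)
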